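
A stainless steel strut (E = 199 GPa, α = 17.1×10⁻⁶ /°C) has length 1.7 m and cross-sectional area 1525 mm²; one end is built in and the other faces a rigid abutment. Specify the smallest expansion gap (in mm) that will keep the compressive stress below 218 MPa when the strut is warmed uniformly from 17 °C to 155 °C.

g ≈ 2.15 mm

With no wall the strut would lengthen by αΔT L = 17.1×10⁻⁶ × 138 × 1700 = 4.012 mm.
At the allowable stress the elastic shortening the wall may impose is σL/E = 218 × 1700 / (199×10³) = 1.862 mm.
So the gap has to take up the difference, g_min = δ_free − σL/E = 4.012 − 1.862 = 2.149 mm.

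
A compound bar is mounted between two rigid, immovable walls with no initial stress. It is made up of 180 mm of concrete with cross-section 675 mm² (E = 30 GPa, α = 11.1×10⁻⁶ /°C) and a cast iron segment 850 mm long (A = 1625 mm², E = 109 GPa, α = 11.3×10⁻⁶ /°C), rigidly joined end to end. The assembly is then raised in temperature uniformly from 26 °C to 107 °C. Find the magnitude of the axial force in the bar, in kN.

P ≈ 68.7 kN (compressive)

If the supports were absent, the total length change would be Σ αᵢΔT Lᵢ = 11.1×10⁻⁶×81×180 + 11.3×10⁻⁶×81×850 = 0.9398 mm.
The walls prevent any net length change, so an axial force P (same in every segment) develops. Compatibility: P · Σ Lᵢ/(AᵢEᵢ) = δ_free.
Σ Lᵢ/(AᵢEᵢ) = 180/(675×30×10³) + 850/(1625×109×10³) = 1.369×10⁻⁵ mm/N.
So P = 0.9398 / 1.369×10⁻⁵ = 68.66 kN, compressive.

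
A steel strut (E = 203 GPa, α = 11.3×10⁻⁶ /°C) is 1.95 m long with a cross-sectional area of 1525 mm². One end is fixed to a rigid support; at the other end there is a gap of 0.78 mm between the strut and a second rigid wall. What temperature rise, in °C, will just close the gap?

Contact occurs when the free expansion equals the gap: αΔT L = 0.78 mm.
So ΔT = g/(αL) = 0.78/(11.3×10⁻⁶ × 1950) = 35.4 °C.

ΔT ≈ 35.4 °C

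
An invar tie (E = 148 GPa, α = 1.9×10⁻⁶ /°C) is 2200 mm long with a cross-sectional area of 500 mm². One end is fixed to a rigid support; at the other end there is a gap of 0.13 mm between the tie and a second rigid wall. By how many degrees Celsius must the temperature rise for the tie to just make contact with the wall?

The gap closes when αΔT L = 0.13 mm, since the tie is still unstressed at that instant.
ΔT = 0.13 / (1.9×10⁻⁶ × 2200) = 31.1 °C.

ΔT ≈ 31.1 °C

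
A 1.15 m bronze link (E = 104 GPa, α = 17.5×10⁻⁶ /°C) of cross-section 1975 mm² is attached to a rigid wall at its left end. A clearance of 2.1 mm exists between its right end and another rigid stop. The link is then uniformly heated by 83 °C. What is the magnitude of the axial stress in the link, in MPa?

Free thermal elongation = αΔT L = 17.5×10⁻⁶ × 83 × 1150 = 1.67 mm.
This is smaller than the 2.1 mm clearance, so the link expands freely without reaching the stop — the stress is zero.

σ ≈ 0 MPa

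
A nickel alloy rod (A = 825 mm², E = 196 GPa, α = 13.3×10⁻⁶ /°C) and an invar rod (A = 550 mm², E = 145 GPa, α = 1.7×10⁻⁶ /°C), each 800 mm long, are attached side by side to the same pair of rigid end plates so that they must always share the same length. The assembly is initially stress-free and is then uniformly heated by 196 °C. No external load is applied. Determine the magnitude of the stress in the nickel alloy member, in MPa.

σ ≈ 147 MPa (compressive)

The nickel alloy has the larger α, so on heating it would change length more than the invar if both were free. The rigid plates force a common final length, so the nickel alloy is put into compression and the invar into tension, with equal and opposite forces P (no external load).
Equating the net (thermal + elastic) strains gives |α₁ − α₂|·ΔT = P·[1/(A₁E₁) + 1/(A₂E₂)].
|α₁ − α₂|·ΔT = 11.6×10⁻⁶ × 196 = 0.002274.
1/(A₁E₁) + 1/(A₂E₂) = 1/(825×196×10³) + 1/(550×145×10³) = 1.872×10⁻⁸ N⁻¹.
P = 0.002274 / 1.872×10⁻⁸ = 121400 N = 121.4 kN.
σ_{nickel alloy} = P/A₁ = 121400/825 = 147.2 MPa, compressive.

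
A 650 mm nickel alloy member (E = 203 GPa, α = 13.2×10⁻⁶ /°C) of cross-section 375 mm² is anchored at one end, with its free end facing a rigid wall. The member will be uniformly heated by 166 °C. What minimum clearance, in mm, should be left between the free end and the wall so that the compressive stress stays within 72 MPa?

g ≈ 1.19 mm

Free expansion if unrestrained: δ_free = αΔT L = 13.2×10⁻⁶ × 166 × 650 = 1.424 mm.
A stress of 72 MPa corresponds to the wall pushing the member back by σL/E = 72×650/(203×10³) = 0.2305 mm.
So the gap has to take up the difference, g_min = δ_free − σL/E = 1.424 − 0.2305 = 1.194 mm.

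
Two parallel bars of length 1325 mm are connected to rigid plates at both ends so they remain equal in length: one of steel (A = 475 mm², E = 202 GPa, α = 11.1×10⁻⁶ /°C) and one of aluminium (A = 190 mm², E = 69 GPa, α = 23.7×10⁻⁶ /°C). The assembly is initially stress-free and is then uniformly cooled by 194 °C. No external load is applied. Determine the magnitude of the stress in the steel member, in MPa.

The aluminium has the larger α, so on cooling it would change length more than the steel if both were free. The rigid plates force a common final length, so the aluminium is put into tension and the steel into compression, with equal and opposite forces P (no external load).
Compatibility of the two members (thermal + elastic change equal): (α₁ − α₂)ΔT = P·[1/(A₁E₁) + 1/(A₂E₂)].
|α₁ − α₂|·ΔT = 12.6×10⁻⁶ × 194 = 0.002444.
1/(A₁E₁) + 1/(A₂E₂) = 1/(475×202×10³) + 1/(190×69×10³) = 8.67×10⁻⁸ N⁻¹.
P = 0.002444 / 8.67×10⁻⁸ = 28190 N = 28.19 kN.
σ_{steel} = P/A₁ = 28190/475 = 59.36 MPa, compressive.

σ ≈ 59.4 MPa (compressive)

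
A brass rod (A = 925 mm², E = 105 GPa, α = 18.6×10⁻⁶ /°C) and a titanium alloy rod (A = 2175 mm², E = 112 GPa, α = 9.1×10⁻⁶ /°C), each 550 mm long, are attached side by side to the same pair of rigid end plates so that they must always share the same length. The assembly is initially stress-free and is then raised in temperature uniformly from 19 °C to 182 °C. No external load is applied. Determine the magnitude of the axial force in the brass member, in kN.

Both members must finish at the same length. With the larger α, the brass tends to over-expand; the plates restrain it, putting the brass in compression and the titanium alloy in tension. With no external load the two internal forces are equal and opposite, magnitude P.
Compatibility of the two members (thermal + elastic change equal): (α₁ − α₂)ΔT = P·[1/(A₁E₁) + 1/(A₂E₂)].
|α₁ − α₂|·ΔT = 9.5×10⁻⁶ × 163 = 0.001549.
1/(A₁E₁) + 1/(A₂E₂) = 1/(925×105×10³) + 1/(2175×112×10³) = 1.44×10⁻⁸ N⁻¹.
So P = 0.001549 / 1.44×10⁻⁸ = 107.5 kN.

P ≈ 108 kN (compressive in the brass)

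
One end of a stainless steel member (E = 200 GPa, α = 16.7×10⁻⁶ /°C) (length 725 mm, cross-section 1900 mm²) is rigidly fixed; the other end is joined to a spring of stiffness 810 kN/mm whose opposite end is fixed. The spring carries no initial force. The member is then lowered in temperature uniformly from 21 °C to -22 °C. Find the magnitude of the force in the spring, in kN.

P ≈ 166 kN

If the spring were absent the member would shorten by αΔT L = 16.7×10⁻⁶ × 43 × 725 = 0.5206 mm.
Let P be the tensile force in the spring. The member extends elastically by PL/(AE) and the spring stretches by P/k; together these equal δ_free.
P [ L/(AE) + 1/k ] = δ_free → P [ 725/(1900×200×10³) + 1/(810×10³) ] = 0.5206.
P = 0.5206 / 3.142×10⁻⁶ = 165700 N.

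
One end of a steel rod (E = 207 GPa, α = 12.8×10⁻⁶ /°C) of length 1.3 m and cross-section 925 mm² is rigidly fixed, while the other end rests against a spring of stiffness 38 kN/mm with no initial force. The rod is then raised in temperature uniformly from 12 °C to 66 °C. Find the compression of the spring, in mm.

If the spring were absent the rod would lengthen by αΔT L = 12.8×10⁻⁶ × 54 × 1300 = 0.8986 mm.
With a force P in the spring, the elastic change of the rod is PL/(AE) and that of the spring is P/k; compatibility requires their sum to equal δ_free.
P [ L/(AE) + 1/k ] = δ_free → P [ 1300/(925×207×10³) + 1/(38×10³) ] = 0.8986.
P = 0.8986 / 3.311×10⁻⁵ = 27140 N.
Spring compression = P/k = 27140/(38×10³) = 0.7143 mm.

δ ≈ 0.714 mm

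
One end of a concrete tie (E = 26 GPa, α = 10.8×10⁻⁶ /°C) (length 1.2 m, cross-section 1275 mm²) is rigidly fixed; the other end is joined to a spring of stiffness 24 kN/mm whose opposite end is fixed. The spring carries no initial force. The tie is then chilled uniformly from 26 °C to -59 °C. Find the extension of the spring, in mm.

δ ≈ 0.589 mm

Free thermal contraction: δ_free = αΔT L = 10.8×10⁻⁶ × 85 × 1200 = 1.102 mm.
With a force P in the spring, the elastic change of the tie is PL/(AE) and that of the spring is P/k; compatibility requires their sum to equal δ_free.
So P = δ_free / [L/(AE) + 1/k] = 1.102 / [ 1200/(1275×26×10³) + 1/(24×10³) ].
P = 1.102 / 7.787×10⁻⁵ = 14150 N.
Spring extension = P/k = 14150/(24×10³) = 0.5895 mm.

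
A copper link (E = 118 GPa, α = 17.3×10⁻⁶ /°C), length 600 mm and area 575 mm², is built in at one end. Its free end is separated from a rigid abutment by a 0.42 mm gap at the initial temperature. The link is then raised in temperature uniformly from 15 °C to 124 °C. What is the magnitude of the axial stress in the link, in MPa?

If the wall were absent the link would grow by αΔT L = 17.3×10⁻⁶ × 109 × 600 = 1.131 mm.
After closing the 0.42 mm clearance, 1.131 − 0.42 = 0.7114 mm of expansion remains to be suppressed by the wall.
So σ = E(δ_free − g)/L = 118×10³ × 0.7114/600 = 139.9 MPa.

σ ≈ 140 MPa (compressive)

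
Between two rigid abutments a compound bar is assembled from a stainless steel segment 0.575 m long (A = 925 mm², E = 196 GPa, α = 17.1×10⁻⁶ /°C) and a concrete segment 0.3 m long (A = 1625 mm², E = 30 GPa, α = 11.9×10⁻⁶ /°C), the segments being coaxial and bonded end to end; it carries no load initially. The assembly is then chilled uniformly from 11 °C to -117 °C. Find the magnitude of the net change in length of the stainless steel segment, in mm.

If the supports were absent, the total length change would be Σ αᵢΔT Lᵢ = 17.1×10⁻⁶×128×575 + 11.9×10⁻⁶×128×300 = 1.716 mm.
The rigid supports impose zero overall length change; the single axial force P common to all segments must satisfy P Σ Lᵢ/(AᵢEᵢ) = δ_free.
Σ Lᵢ/(AᵢEᵢ) = 575/(925×196×10³) + 300/(1625×30×10³) = 9.325×10⁻⁶ mm/N.
So P = 1.716 / 9.325×10⁻⁶ = 184 kN, tensile.
For the stainless steel segment, free thermal change = 17.1×10⁻⁶×128×575 = 1.259 mm and elastic change from P = 184000×575/(925×196×10³) = 0.5834 mm; these oppose, so the net change is 0.675 mm (segment shortens).

|ΔL| ≈ 0.675 mm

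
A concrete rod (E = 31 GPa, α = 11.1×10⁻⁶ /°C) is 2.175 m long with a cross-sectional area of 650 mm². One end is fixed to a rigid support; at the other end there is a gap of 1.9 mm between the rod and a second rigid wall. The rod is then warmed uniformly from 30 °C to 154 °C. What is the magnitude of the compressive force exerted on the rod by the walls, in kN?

Free thermal elongation = αΔT L = 11.1×10⁻⁶ × 124 × 2175 = 2.994 mm.
This exceeds the 1.9 mm gap, so the wall pushes back. The portion of expansion that must be recovered elastically is δ_free − gap = 2.994 − 1.9 = 1.094 mm.
Compatibility: PL/(AE) = 1.094 mm, so σ = P/A = E × (1.094/2175) = 15.59 MPa.
Force on the wall = σA = 15.59 × 650 mm² = 10.13 kN.

P ≈ 10.1 kN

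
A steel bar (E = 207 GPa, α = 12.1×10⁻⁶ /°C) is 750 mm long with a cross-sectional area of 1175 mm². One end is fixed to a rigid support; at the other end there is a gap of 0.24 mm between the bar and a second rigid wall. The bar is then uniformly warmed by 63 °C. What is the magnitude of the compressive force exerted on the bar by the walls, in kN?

P ≈ 108 kN

Unrestrained expansion: δ_free = αΔT L = 12.1×10⁻⁶ × 63 × 750 = 0.5717 mm.
After closing the 0.24 mm clearance, 0.5717 − 0.24 = 0.3317 mm of expansion remains to be suppressed by the wall.
So σ = E(δ_free − g)/L = 207×10³ × 0.3317/750 = 91.56 MPa.
P = σA = 91.56 × 1175 = 107.6 kN.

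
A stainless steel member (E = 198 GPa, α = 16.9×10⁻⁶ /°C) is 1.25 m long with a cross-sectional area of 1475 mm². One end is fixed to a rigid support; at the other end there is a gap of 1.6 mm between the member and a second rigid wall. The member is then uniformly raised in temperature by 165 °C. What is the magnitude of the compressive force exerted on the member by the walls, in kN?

If the wall were absent the member would grow by αΔT L = 16.9×10⁻⁶ × 165 × 1250 = 3.486 mm.
After closing the 1.6 mm clearance, 3.486 − 1.6 = 1.886 mm of expansion remains to be suppressed by the wall.
So σ = E(δ_free − g)/L = 198×10³ × 1.886/1250 = 298.7 MPa.
P = σA = 298.7 × 1475 = 440.6 kN.

P ≈ 441 kN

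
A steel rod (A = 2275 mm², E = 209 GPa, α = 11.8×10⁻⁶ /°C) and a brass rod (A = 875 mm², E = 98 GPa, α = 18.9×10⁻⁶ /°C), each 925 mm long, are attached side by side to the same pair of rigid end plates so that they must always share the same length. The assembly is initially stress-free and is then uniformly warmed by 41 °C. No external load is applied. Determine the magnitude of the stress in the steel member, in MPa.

Both members must finish at the same length. With the larger α, the brass tends to over-expand; the plates restrain it, putting the brass in compression and the steel in tension. With no external load the two internal forces are equal and opposite, magnitude P.
Compatibility of the two members (thermal + elastic change equal): (α₁ − α₂)ΔT = P·[1/(A₁E₁) + 1/(A₂E₂)].
|α₁ − α₂|·ΔT = 7.1×10⁻⁶ × 41 = 0.0002911.
1/(A₁E₁) + 1/(A₂E₂) = 1/(2275×209×10³) + 1/(875×98×10³) = 1.376×10⁻⁸ N⁻¹.
P = 0.0002911 / 1.376×10⁻⁸ = 21150 N = 21.15 kN.
σ_{steel} = P/A₁ = 21150/2275 = 9.296 MPa, tensile.

σ ≈ 9.3 MPa (tensile)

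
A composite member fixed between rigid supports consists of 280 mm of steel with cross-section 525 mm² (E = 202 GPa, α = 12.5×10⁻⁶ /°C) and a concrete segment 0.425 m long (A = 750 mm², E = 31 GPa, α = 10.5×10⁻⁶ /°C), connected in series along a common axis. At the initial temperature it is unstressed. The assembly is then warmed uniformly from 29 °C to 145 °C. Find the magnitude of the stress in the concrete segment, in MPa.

σ ≈ 58.9 MPa (compressive)

Free thermal expansion of the whole bar: Σ αᵢΔT Lᵢ = 12.5×10⁻⁶×116×280 + 10.5×10⁻⁶×116×425 = 0.9236 mm.
Since the ends are fixed, an axial force P builds up, equal in every segment, with P · Σ Lᵢ/(AᵢEᵢ) = δ_free.
Σ Lᵢ/(AᵢEᵢ) = 280/(525×202×10³) + 425/(750×31×10³) = 2.092×10⁻⁵ mm/N.
So P = 0.9236 / 2.092×10⁻⁵ = 44.15 kN, compressive.
σ_{concrete} = P / A = 44150 / 750 = 58.87 MPa.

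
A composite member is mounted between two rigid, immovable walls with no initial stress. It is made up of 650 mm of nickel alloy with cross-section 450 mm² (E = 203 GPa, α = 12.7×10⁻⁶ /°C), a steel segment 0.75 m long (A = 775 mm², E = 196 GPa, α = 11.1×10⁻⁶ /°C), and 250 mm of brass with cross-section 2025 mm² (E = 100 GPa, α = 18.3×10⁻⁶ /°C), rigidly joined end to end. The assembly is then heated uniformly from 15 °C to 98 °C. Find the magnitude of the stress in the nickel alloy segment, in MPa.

If the supports were absent, the total length change would be Σ αᵢΔT Lᵢ = 12.7×10⁻⁶×83×650 + 11.1×10⁻⁶×83×750 + 18.3×10⁻⁶×83×250 = 1.756 mm.
Since the ends are fixed, an axial force P builds up, equal in every segment, with P · Σ Lᵢ/(AᵢEᵢ) = δ_free.
Σ Lᵢ/(AᵢEᵢ) = 650/(450×203×10³) + 750/(775×196×10³) + 250/(2025×100×10³) = 1.329×10⁻⁵ mm/N.
P = 1.756 / 1.329×10⁻⁵ = 132100 N = 132.1 kN, compressive.
σ_{nickel alloy} = P / A = 132100 / 450 = 293.7 MPa.

σ ≈ 294 MPa (compressive)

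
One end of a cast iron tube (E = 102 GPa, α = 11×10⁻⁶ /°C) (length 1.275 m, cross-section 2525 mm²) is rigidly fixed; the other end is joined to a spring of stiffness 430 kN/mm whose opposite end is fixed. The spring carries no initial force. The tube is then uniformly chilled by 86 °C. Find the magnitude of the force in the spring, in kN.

The unrestrained thermal change is αΔT L = 11×10⁻⁶ × 86 × 1275 = 1.206 mm.
Let P be the tensile force in the spring. The tube extends elastically by PL/(AE) and the spring stretches by P/k; together these equal δ_free.
P [ L/(AE) + 1/k ] = δ_free → P [ 1275/(2525×102×10³) + 1/(430×10³) ] = 1.206.
P = 1.206 / 7.276×10⁻⁶ = 165800 N.

P ≈ 166 kN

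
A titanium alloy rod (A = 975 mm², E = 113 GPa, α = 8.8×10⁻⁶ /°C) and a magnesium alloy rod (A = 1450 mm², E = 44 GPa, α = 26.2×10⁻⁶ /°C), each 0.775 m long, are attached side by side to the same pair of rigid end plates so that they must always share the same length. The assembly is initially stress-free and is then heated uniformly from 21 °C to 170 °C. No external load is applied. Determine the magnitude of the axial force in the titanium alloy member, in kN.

Both members must finish at the same length. With the larger α, the magnesium alloy tends to over-expand; the plates restrain it, putting the magnesium alloy in compression and the titanium alloy in tension. With no external load the two internal forces are equal and opposite, magnitude P.
Equating the net (thermal + elastic) strains gives |α₁ − α₂|·ΔT = P·[1/(A₁E₁) + 1/(A₂E₂)].
|α₁ − α₂|·ΔT = 17.4×10⁻⁶ × 149 = 0.002593.
1/(A₁E₁) + 1/(A₂E₂) = 1/(975×113×10³) + 1/(1450×44×10³) = 2.475×10⁻⁸ N⁻¹.
So P = 0.002593 / 2.475×10⁻⁸ = 104.7 kN.

P ≈ 105 kN (tensile in the titanium alloy)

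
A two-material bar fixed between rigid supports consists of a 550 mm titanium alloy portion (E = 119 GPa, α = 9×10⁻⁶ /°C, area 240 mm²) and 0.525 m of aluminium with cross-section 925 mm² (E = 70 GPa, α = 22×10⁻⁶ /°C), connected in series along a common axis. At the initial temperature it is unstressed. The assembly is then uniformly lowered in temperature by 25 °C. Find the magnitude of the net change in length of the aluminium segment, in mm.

With the walls removed the bar would change length by δ_free = Σ αᵢΔT Lᵢ = 9×10⁻⁶×25×550 + 22×10⁻⁶×25×525 = 0.4125 mm.
Since the ends are fixed, an axial force P builds up, equal in every segment, with P · Σ Lᵢ/(AᵢEᵢ) = δ_free.
Σ Lᵢ/(AᵢEᵢ) = 550/(240×119×10³) + 525/(925×70×10³) = 2.737×10⁻⁵ mm/N.
Hence P = δ_free / Σ(L/AE) = 0.4125/2.737×10⁻⁵ = 15.07 kN (tensile).
For the aluminium segment, free thermal change = 22×10⁻⁶×25×525 = 0.2888 mm and elastic change from P = 15070×525/(925×70×10³) = 0.1222 mm; these oppose, so the net change is 0.167 mm (segment shortens).

|ΔL| ≈ 0.167 mm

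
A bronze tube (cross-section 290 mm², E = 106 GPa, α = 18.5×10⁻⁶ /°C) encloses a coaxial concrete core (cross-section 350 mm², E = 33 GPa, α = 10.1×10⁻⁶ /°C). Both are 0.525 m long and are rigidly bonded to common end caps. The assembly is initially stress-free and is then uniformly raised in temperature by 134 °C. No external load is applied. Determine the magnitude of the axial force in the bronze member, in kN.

P ≈ 9.45 kN (compressive in the bronze)

Equilibrium of a rigid end plate with no external load gives equal and opposite internal forces ±P in the two members. Since α_{bronze} > α_{concrete}, heating drives the bronze into compression and the concrete into tension.
Equating the net (thermal + elastic) strains gives |α₁ − α₂|·ΔT = P·[1/(A₁E₁) + 1/(A₂E₂)].
|α₁ − α₂|·ΔT = 8.4×10⁻⁶ × 134 = 0.001126.
1/(A₁E₁) + 1/(A₂E₂) = 1/(290×106×10³) + 1/(350×33×10³) = 1.191×10⁻⁷ N⁻¹.
P = 0.001126 / 1.191×10⁻⁷ = 9450 N = 9.45 kN.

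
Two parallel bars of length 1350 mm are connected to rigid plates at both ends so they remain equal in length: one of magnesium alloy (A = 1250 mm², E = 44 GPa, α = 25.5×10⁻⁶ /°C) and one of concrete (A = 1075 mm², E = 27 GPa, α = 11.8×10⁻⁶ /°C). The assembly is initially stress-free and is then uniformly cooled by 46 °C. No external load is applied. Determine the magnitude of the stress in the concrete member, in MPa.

Equilibrium of a rigid end plate with no external load gives equal and opposite internal forces ±P in the two members. Since α_{magnesium alloy} > α_{concrete}, cooling drives the magnesium alloy into tension and the concrete into compression.
Equating the net (thermal + elastic) strains gives |α₁ − α₂|·ΔT = P·[1/(A₁E₁) + 1/(A₂E₂)].
|α₁ − α₂|·ΔT = 13.7×10⁻⁶ × 46 = 0.0006302.
1/(A₁E₁) + 1/(A₂E₂) = 1/(1250×44×10³) + 1/(1075×27×10³) = 5.263×10⁻⁸ N⁻¹.
So P = 0.0006302 / 5.263×10⁻⁸ = 11.97 kN.
σ_{concrete} = P/A₂ = 11970/1075 = 11.14 MPa, compressive.

σ ≈ 11.1 MPa (compressive)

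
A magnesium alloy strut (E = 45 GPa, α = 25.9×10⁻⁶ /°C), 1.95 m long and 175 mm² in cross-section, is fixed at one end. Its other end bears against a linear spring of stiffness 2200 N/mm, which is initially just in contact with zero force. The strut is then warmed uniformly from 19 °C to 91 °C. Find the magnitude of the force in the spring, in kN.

If the spring were absent the strut would lengthen by αΔT L = 25.9×10⁻⁶ × 72 × 1950 = 3.636 mm.
With a force P in the spring, the elastic change of the strut is PL/(AE) and that of the spring is P/k; compatibility requires their sum to equal δ_free.
P [ L/(AE) + 1/k ] = δ_free → P [ 1950/(175×45×10³) + 1/(2200) ] = 3.636.
P = 3.636 / 0.0007022 = 5179 N.

P ≈ 5.18 kN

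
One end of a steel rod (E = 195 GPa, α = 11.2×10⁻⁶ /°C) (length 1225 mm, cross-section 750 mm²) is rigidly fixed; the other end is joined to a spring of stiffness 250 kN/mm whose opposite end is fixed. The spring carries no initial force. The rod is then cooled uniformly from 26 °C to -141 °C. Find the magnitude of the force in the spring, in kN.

P ≈ 185 kN

If the spring were absent the rod would shorten by αΔT L = 11.2×10⁻⁶ × 167 × 1225 = 2.291 mm.
With a force P in the spring, the elastic change of the rod is PL/(AE) and that of the spring is P/k; compatibility requires their sum to equal δ_free.
P [ L/(AE) + 1/k ] = δ_free → P [ 1225/(750×195×10³) + 1/(250×10³) ] = 2.291.
P = 2.291 / 1.238×10⁻⁵ = 185100 N.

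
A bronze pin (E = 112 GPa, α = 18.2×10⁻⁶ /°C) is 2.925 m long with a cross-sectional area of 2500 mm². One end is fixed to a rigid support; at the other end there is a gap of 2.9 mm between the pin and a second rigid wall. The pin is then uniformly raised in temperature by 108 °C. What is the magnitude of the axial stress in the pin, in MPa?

Free thermal elongation = αΔT L = 18.2×10⁻⁶ × 108 × 2925 = 5.749 mm.
After closing the 2.9 mm clearance, 5.749 − 2.9 = 2.849 mm of expansion remains to be suppressed by the wall.
Compatibility: PL/(AE) = 2.849 mm, so σ = P/A = E × (2.849/2925) = 109.1 MPa.

σ ≈ 109 MPa (compressive)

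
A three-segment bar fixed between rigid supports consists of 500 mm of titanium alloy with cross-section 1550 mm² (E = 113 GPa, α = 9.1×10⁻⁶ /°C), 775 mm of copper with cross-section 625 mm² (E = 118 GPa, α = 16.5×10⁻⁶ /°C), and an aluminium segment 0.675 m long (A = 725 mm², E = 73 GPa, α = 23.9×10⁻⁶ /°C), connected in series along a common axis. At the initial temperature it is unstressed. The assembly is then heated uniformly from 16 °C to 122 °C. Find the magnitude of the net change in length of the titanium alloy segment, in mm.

With the walls removed the bar would change length by δ_free = Σ αᵢΔT Lᵢ = 9.1×10⁻⁶×106×500 + 16.5×10⁻⁶×106×775 + 23.9×10⁻⁶×106×675 = 3.548 mm.
Since the ends are fixed, an axial force P builds up, equal in every segment, with P · Σ Lᵢ/(AᵢEᵢ) = δ_free.
The series flexibility is Σ Lᵢ/(AᵢEᵢ) = 500/(1550×113×10³) + 775/(625×118×10³) + 675/(725×73×10³) = 2.612×10⁻⁵ mm/N.
Hence P = δ_free / Σ(L/AE) = 3.548/2.612×10⁻⁵ = 135.8 kN (compressive).
For the titanium alloy segment, free thermal change = 9.1×10⁻⁶×106×500 = 0.4823 mm and elastic change from P = 135800×500/(1550×113×10³) = 0.3878 mm; these oppose, so the net change is 0.0945 mm (segment lengthens).

|ΔL| ≈ 0.0945 mm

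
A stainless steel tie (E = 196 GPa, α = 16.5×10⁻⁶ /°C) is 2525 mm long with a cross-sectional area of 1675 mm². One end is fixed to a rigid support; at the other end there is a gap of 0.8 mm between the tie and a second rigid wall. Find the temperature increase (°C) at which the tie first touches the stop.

Contact occurs when the free expansion equals the gap: αΔT L = 0.8 mm.
So ΔT = g/(αL) = 0.8/(16.5×10⁻⁶ × 2525) = 19.2 °C.

ΔT ≈ 19.2 °C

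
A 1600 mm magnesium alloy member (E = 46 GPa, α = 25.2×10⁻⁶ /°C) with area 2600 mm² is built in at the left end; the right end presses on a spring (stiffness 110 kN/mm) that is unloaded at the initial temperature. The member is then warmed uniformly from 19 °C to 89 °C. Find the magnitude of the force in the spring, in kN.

P ≈ 126 kN

Free thermal expansion: δ_free = αΔT L = 25.2×10⁻⁶ × 70 × 1600 = 2.822 mm.
Let P be the compressive force at the spring. The member shortens elastically by PL/(AE) and the spring compresses by P/k; together these equal δ_free.
P [ L/(AE) + 1/k ] = δ_free → P [ 1600/(2600×46×10³) + 1/(110×10³) ] = 2.822.
P = 2.822 / 2.247×10⁻⁵ = 125600 N.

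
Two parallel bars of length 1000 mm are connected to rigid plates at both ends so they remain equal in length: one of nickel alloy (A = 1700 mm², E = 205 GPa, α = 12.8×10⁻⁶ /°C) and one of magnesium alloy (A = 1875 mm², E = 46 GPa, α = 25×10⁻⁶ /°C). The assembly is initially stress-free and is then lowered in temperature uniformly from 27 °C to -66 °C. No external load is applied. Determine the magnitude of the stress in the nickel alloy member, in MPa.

σ ≈ 46.1 MPa (compressive)

The magnesium alloy has the larger α, so on cooling it would change length more than the nickel alloy if both were free. The rigid plates force a common final length, so the magnesium alloy is put into tension and the nickel alloy into compression, with equal and opposite forces P (no external load).
Setting the final lengths equal and cancelling L: (α₁ − α₂)ΔT = P/(A₁E₁) + P/(A₂E₂).
|α₁ − α₂|·ΔT = 12.2×10⁻⁶ × 93 = 0.001135.
1/(A₁E₁) + 1/(A₂E₂) = 1/(1700×205×10³) + 1/(1875×46×10³) = 1.446×10⁻⁸ N⁻¹.
P = 0.001135 / 1.446×10⁻⁸ = 78440 N = 78.44 kN.
σ_{nickel alloy} = P/A₁ = 78440/1700 = 46.14 MPa, compressive.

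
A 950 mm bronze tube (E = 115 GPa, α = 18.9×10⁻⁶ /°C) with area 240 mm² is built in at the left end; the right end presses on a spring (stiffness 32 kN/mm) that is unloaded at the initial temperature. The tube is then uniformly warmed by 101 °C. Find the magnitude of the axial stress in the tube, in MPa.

The unrestrained thermal change is αΔT L = 18.9×10⁻⁶ × 101 × 950 = 1.813 mm.
With a force P in the spring, the elastic change of the tube is PL/(AE) and that of the spring is P/k; compatibility requires their sum to equal δ_free.
P [ L/(AE) + 1/k ] = δ_free → P [ 950/(240×115×10³) + 1/(32×10³) ] = 1.813.
P = 1.813 / 6.567×10⁻⁵ = 27610 N.
σ = P/A = 27610/240 = 115.1 MPa.

σ ≈ 115 MPa (compressive)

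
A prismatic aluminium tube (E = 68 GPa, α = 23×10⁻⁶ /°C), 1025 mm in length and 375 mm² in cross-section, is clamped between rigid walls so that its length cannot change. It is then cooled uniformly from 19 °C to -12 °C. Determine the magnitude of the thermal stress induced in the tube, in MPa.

The supports are rigid, so the total axial strain is zero. The restrained thermal strain is ε = αΔT = 23×10⁻⁶ × 31 = 713×10⁻⁶.
σ = EαΔT = 68×10³ × 23×10⁻⁶ × 31 = 48.48 MPa (tensile; the tube is trying to contract).

σ ≈ 48.5 MPa (tensile)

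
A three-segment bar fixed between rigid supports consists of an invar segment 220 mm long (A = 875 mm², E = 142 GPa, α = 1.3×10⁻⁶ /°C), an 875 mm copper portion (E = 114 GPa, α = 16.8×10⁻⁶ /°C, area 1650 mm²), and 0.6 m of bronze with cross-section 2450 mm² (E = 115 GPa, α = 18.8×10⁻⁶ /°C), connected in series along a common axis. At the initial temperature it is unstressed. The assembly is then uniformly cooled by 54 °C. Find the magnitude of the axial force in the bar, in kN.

P ≈ 166 kN (tensile)

If the supports were absent, the total length change would be Σ αᵢΔT Lᵢ = 1.3×10⁻⁶×54×220 + 16.8×10⁻⁶×54×875 + 18.8×10⁻⁶×54×600 = 1.418 mm.
Since the ends are fixed, an axial force P builds up, equal in every segment, with P · Σ Lᵢ/(AᵢEᵢ) = δ_free.
The series flexibility is Σ Lᵢ/(AᵢEᵢ) = 220/(875×142×10³) + 875/(1650×114×10³) + 600/(2450×115×10³) = 8.552×10⁻⁶ mm/N.
Hence P = δ_free / Σ(L/AE) = 1.418/8.552×10⁻⁶ = 165.9 kN (tensile).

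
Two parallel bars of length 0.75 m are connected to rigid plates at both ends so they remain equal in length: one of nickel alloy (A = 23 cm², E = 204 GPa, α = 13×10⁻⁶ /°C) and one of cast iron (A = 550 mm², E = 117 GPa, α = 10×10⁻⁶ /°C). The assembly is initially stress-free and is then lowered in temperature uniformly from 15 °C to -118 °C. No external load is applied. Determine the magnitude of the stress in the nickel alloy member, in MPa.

σ ≈ 9.82 MPa (tensile)

Both members must finish at the same length. With the larger α, the nickel alloy tends to over-contract; the plates restrain it, putting the nickel alloy in tension and the cast iron in compression. With no external load the two internal forces are equal and opposite, magnitude P.
Compatibility of the two members (thermal + elastic change equal): (α₁ − α₂)ΔT = P·[1/(A₁E₁) + 1/(A₂E₂)].
|α₁ − α₂|·ΔT = 3×10⁻⁶ × 133 = 0.000399.
1/(A₁E₁) + 1/(A₂E₂) = 1/(2300×204×10³) + 1/(550×117×10³) = 1.767×10⁻⁸ N⁻¹.
So P = 0.000399 / 1.767×10⁻⁸ = 22.58 kN.
σ_{nickel alloy} = P/A₁ = 22580/2300 = 9.817 MPa, tensile.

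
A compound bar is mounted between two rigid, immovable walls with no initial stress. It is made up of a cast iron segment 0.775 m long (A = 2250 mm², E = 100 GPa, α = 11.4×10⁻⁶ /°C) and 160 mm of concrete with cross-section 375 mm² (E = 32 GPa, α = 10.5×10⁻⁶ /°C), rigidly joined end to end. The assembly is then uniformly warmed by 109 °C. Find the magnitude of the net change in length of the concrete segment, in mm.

With the walls removed the bar would change length by δ_free = Σ αᵢΔT Lᵢ = 11.4×10⁻⁶×109×775 + 10.5×10⁻⁶×109×160 = 1.146 mm.
The rigid supports impose zero overall length change; the single axial force P common to all segments must satisfy P Σ Lᵢ/(AᵢEᵢ) = δ_free.
Σ Lᵢ/(AᵢEᵢ) = 775/(2250×100×10³) + 160/(375×32×10³) = 1.678×10⁻⁵ mm/N.
Hence P = δ_free / Σ(L/AE) = 1.146/1.678×10⁻⁵ = 68.31 kN (compressive).
For the concrete segment, free thermal change = 10.5×10⁻⁶×109×160 = 0.1831 mm and elastic change from P = 68310×160/(375×32×10³) = 0.9108 mm; these oppose, so the net change is 0.728 mm (segment shortens).

|ΔL| ≈ 0.728 mm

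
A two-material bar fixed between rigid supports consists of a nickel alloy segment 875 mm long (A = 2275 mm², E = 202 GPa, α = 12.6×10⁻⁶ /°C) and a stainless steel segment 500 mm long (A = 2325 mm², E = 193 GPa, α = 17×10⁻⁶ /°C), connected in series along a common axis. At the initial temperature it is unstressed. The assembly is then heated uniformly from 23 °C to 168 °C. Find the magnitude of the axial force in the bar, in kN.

P ≈ 938 kN (compressive)

Free thermal expansion of the whole bar: Σ αᵢΔT Lᵢ = 12.6×10⁻⁶×145×875 + 17×10⁻⁶×145×500 = 2.831 mm.
The walls prevent any net length change, so an axial force P (same in every segment) develops. Compatibility: P · Σ Lᵢ/(AᵢEᵢ) = δ_free.
The series flexibility is Σ Lᵢ/(AᵢEᵢ) = 875/(2275×202×10³) + 500/(2325×193×10³) = 3.018×10⁻⁶ mm/N.
Hence P = δ_free / Σ(L/AE) = 2.831/3.018×10⁻⁶ = 938 kN (compressive).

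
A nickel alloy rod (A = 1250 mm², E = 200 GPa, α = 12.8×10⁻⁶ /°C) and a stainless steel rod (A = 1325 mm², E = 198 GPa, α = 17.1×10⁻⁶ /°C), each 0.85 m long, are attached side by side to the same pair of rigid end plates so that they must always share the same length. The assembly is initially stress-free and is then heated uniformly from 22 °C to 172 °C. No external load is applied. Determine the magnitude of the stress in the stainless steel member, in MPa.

Equilibrium of a rigid end plate with no external load gives equal and opposite internal forces ±P in the two members. Since α_{stainless steel} > α_{nickel alloy}, heating drives the stainless steel into compression and the nickel alloy into tension.
Compatibility of the two members (thermal + elastic change equal): (α₁ − α₂)ΔT = P·[1/(A₁E₁) + 1/(A₂E₂)].
|α₁ − α₂|·ΔT = 4.3×10⁻⁶ × 150 = 0.000645.
1/(A₁E₁) + 1/(A₂E₂) = 1/(1250×200×10³) + 1/(1325×198×10³) = 7.812×10⁻⁹ N⁻¹.
So P = 0.000645 / 7.812×10⁻⁹ = 82.57 kN.
σ_{stainless steel} = P/A₂ = 82570/1325 = 62.32 MPa, compressive.

σ ≈ 62.3 MPa (compressive)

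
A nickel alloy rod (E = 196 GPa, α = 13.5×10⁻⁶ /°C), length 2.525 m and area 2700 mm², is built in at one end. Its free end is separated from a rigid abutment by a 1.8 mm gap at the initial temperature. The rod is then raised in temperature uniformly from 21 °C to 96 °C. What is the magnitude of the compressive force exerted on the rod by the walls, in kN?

P ≈ 159 kN

Free thermal elongation = αΔT L = 13.5×10⁻⁶ × 75 × 2525 = 2.557 mm.
After closing the 1.8 mm clearance, 2.557 − 1.8 = 0.7566 mm of expansion remains to be suppressed by the wall.
That suppressed elongation corresponds to σ = E·Δ/L = 196×10³ × 0.7566/2525 = 58.73 MPa.
P = σA = 58.73 × 2700 = 158.6 kN.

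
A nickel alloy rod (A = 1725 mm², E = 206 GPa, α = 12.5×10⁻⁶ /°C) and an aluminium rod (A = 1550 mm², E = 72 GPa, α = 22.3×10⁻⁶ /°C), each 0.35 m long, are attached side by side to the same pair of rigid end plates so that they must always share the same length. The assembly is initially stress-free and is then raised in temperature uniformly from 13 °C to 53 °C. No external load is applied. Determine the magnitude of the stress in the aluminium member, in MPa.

σ ≈ 21.5 MPa (compressive)

Both members must finish at the same length. With the larger α, the aluminium tends to over-expand; the plates restrain it, putting the aluminium in compression and the nickel alloy in tension. With no external load the two internal forces are equal and opposite, magnitude P.
Compatibility of the two members (thermal + elastic change equal): (α₁ − α₂)ΔT = P·[1/(A₁E₁) + 1/(A₂E₂)].
|α₁ − α₂|·ΔT = 9.8×10⁻⁶ × 40 = 0.000392.
1/(A₁E₁) + 1/(A₂E₂) = 1/(1725×206×10³) + 1/(1550×72×10³) = 1.177×10⁻⁸ N⁻¹.
P = 0.000392 / 1.177×10⁻⁸ = 33290 N = 33.29 kN.
σ_{aluminium} = P/A₂ = 33290/1550 = 21.48 MPa, compressive.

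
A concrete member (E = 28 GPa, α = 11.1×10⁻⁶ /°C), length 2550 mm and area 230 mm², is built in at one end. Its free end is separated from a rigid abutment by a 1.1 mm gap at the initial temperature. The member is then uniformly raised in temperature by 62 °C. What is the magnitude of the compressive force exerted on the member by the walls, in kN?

P ≈ 1.65 kN

Unrestrained expansion: δ_free = αΔT L = 11.1×10⁻⁶ × 62 × 2550 = 1.755 mm.
The gap closes (δ_free > 1.1 mm) and the wall then resists a further 1.755 − 1.1 = 0.6549 mm of expansion.
So σ = E(δ_free − g)/L = 28×10³ × 0.6549/2550 = 7.191 MPa.
P = σA = 7.191 × 230 = 1.654 kN.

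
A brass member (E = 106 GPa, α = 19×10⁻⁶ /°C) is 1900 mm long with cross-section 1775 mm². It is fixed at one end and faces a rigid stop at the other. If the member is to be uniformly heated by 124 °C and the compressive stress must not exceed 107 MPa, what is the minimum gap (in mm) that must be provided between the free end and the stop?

g ≈ 2.56 mm

With no wall the member would lengthen by αΔT L = 19×10⁻⁶ × 124 × 1900 = 4.476 mm.
A stress of 107 MPa corresponds to the wall pushing the member back by σL/E = 107×1900/(106×10³) = 1.918 mm.
The gap must absorb the remainder: g_min = 4.476 − 1.918 = 2.558 mm.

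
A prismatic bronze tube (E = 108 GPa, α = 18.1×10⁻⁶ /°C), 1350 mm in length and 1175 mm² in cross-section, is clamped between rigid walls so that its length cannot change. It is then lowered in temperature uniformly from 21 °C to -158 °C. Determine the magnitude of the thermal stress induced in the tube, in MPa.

σ ≈ 350 MPa (tensile)

The supports are rigid, so the total axial strain is zero. The restrained thermal strain is ε = αΔT = 18.1×10⁻⁶ × 179 = 3239.9×10⁻⁶.
The stress required to suppress this strain is σ = Eε = 108×10³ × 3239.9×10⁻⁶ = 349.9 MPa, tensile since the tube is trying to contract.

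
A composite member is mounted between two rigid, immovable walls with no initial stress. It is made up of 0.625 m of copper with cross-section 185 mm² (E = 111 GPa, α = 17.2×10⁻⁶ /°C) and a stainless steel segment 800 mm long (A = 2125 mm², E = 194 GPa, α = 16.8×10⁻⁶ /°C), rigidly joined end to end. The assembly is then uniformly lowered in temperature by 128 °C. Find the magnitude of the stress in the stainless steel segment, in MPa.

If the supports were absent, the total length change would be Σ αᵢΔT Lᵢ = 17.2×10⁻⁶×128×625 + 16.8×10⁻⁶×128×800 = 3.096 mm.
Since the ends are fixed, an axial force P builds up, equal in every segment, with P · Σ Lᵢ/(AᵢEᵢ) = δ_free.
Σ Lᵢ/(AᵢEᵢ) = 625/(185×111×10³) + 800/(2125×194×10³) = 3.238×10⁻⁵ mm/N.
Hence P = δ_free / Σ(L/AE) = 3.096/3.238×10⁻⁵ = 95.64 kN (tensile).
σ_{stainless steel} = P / A = 95640 / 2125 = 45 MPa.

σ ≈ 45 MPa (tensile)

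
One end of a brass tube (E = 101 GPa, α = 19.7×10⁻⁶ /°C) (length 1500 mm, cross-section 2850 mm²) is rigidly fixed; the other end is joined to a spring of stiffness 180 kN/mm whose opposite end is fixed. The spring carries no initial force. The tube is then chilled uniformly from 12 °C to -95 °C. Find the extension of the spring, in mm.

If the spring were absent the tube would shorten by αΔT L = 19.7×10⁻⁶ × 107 × 1500 = 3.162 mm.
Let P be the tensile force in the spring. The tube extends elastically by PL/(AE) and the spring stretches by P/k; together these equal δ_free.
P [ L/(AE) + 1/k ] = δ_free → P [ 1500/(2850×101×10³) + 1/(180×10³) ] = 3.162.
P = 3.162 / 1.077×10⁻⁵ = 293700 N.
Spring extension = P/k = 293700/(180×10³) = 1.632 mm.

δ ≈ 1.63 mm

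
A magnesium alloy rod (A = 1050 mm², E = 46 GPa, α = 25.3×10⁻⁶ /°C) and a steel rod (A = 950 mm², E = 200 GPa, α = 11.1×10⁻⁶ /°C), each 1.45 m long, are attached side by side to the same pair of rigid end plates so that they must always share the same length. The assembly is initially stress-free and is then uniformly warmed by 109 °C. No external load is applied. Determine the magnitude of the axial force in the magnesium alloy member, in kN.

P ≈ 59.6 kN (compressive in the magnesium alloy)

Both members must finish at the same length. With the larger α, the magnesium alloy tends to over-expand; the plates restrain it, putting the magnesium alloy in compression and the steel in tension. With no external load the two internal forces are equal and opposite, magnitude P.
Compatibility of the two members (thermal + elastic change equal): (α₁ − α₂)ΔT = P·[1/(A₁E₁) + 1/(A₂E₂)].
|α₁ − α₂|·ΔT = 14.2×10⁻⁶ × 109 = 0.001548.
1/(A₁E₁) + 1/(A₂E₂) = 1/(1050×46×10³) + 1/(950×200×10³) = 2.597×10⁻⁸ N⁻¹.
P = 0.001548 / 2.597×10⁻⁸ = 59610 N = 59.61 kN.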